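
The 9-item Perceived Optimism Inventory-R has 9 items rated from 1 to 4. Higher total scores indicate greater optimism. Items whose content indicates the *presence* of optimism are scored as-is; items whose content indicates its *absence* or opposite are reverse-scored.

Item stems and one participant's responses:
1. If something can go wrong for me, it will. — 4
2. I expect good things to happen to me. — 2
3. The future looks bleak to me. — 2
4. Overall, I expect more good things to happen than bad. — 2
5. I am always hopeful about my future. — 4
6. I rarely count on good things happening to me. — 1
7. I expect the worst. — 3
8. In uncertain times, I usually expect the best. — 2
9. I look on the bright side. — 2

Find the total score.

Items 1, 3, 6, 7 describe the absence/opposite of optimism → reverse-score.
on a 1–4 scale, reversed = 5 − raw.
  item 1: 5 − 4 = 1
  item 2: 2
  item 3: 5 − 2 = 3
  item 4: 2
  item 5: 4
  item 6: 5 − 1 = 4
  item 7: 5 − 3 = 2
  item 8: 2
  item 9: 2
Total = 1 + 2 + 3 + 2 + 4 + 4 + 2 + 2 + 2 = 22

22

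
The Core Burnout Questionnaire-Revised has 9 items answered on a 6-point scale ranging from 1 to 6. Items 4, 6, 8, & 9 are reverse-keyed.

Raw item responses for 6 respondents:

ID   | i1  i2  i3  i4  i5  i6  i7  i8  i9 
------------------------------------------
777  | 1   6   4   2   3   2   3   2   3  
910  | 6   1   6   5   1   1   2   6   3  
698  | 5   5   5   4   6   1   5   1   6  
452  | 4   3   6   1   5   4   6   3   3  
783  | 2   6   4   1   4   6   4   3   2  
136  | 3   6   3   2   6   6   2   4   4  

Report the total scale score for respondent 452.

Respondent 452 raw: 4, 3, 6, 1, 5, 4, 6, 3, 3.
Reverse-coded (on a 1–6 scale, reversed = 7 − raw):
  item 1: 4
  item 2: 3
  item 3: 6
  item 4: 7 − 1 = 6
  item 5: 5
  item 6: 7 − 4 = 3
  item 7: 6
  item 8: 7 − 3 = 4
  item 9: 7 − 3 = 4
Sum = 4 + 3 + 6 + 6 + 5 + 3 + 6 + 4 + 4 = 41

41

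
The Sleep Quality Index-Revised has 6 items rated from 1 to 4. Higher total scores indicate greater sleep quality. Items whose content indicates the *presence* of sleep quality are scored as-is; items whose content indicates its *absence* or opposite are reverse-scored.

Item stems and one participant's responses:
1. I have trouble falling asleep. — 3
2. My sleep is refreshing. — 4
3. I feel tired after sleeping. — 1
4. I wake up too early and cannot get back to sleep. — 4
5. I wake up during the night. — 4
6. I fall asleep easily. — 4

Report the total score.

Items 1, 3, 4, 5 describe the absence/opposite of sleep quality → reverse-score.
on a 1–4 scale, reversed = 5 − raw.
  item 1: 5 − 3 = 2
  item 2: 4
  item 3: 5 − 1 = 4
  item 4: 5 − 4 = 1
  item 5: 5 − 4 = 1
  item 6: 4
Total = 2 + 4 + 4 + 1 + 1 + 4 = 16

16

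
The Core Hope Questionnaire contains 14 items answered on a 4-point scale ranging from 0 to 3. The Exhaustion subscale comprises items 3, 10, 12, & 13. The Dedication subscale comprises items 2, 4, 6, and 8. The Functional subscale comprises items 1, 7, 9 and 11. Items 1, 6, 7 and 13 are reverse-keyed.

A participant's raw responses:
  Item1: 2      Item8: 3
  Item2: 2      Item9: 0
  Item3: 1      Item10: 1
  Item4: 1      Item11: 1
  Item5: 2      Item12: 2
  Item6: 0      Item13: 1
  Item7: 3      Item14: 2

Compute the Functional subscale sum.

2

Functional items: 1, 7, 9, 11.
Of these, items 1 and 7 are reverse-keyed; reverse-coded value = 3 − response.
  item 1: 3 − 2 = 1
  item 7: 3 − 3 = 0
  item 9: 0
  item 11: 1
Sum = 1 + 0 + 0 + 1 = 2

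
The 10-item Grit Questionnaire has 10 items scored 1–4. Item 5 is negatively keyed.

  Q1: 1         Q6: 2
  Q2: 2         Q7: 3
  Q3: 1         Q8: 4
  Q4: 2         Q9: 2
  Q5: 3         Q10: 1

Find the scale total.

20

Negatively keyed items use 5 − raw:
  item 5: 5 − 3 = 2
After reverse-coding: 1, 2, 1, 2, 2, 2, 3, 4, 2, 1
Total = 1 + 2 + 1 + 2 + 2 + 2 + 3 + 4 + 2 + 1 = 20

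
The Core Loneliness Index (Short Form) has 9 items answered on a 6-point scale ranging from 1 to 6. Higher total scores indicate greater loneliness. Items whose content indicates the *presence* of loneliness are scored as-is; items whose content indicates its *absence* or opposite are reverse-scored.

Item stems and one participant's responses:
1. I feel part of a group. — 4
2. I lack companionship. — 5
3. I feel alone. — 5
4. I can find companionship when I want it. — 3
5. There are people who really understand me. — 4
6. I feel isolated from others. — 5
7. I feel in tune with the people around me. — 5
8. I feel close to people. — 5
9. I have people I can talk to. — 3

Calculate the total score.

Items 1, 4, 5, 7, 8, 9 describe the absence/opposite of loneliness → reverse-score.
reverse-coded value = 7 − response.
  item 1: 7 − 4 = 3
  item 2: 5
  item 3: 5
  item 4: 7 − 3 = 4
  item 5: 7 − 4 = 3
  item 6: 5
  item 7: 7 − 5 = 2
  item 8: 7 − 5 = 2
  item 9: 7 − 3 = 4
Total = 3 + 5 + 5 + 4 + 3 + 5 + 2 + 2 + 4 = 33

33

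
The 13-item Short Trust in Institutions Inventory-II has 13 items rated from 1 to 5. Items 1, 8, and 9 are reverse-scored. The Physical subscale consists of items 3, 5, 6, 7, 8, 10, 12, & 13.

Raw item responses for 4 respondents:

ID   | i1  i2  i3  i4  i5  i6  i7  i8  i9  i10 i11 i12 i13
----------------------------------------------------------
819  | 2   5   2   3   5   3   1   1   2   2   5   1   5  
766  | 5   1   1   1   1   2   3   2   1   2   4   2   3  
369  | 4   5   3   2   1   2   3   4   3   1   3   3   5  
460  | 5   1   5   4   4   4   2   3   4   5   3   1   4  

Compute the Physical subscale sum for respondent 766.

Respondent 766 raw: 5, 1, 1, 1, 1, 2, 3, 2, 1, 2, 4, 2, 3.
Physical items: 3, 5, 6, 7, 8, 10, 12, 13.
Reverse-coded (reverse-coded value = 6 − response):
  item 3: 1
  item 5: 1
  item 6: 2
  item 7: 3
  item 8: 6 − 2 = 4
  item 10: 2
  item 12: 2
  item 13: 3
Sum = 1 + 1 + 2 + 3 + 4 + 2 + 2 + 3 = 18

18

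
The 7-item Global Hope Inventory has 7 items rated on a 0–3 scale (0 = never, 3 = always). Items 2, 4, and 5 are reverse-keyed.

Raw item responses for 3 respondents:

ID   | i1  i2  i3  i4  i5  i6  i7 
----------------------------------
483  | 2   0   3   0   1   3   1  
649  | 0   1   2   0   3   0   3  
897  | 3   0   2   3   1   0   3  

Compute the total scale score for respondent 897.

Respondent 897 raw: 3, 0, 2, 3, 1, 0, 3.
Reverse-coded (reversed = (0+3) − raw = 3 − raw):
  item 1: 3
  item 2: 3 − 0 = 3
  item 3: 2
  item 4: 3 − 3 = 0
  item 5: 3 − 1 = 2
  item 6: 0
  item 7: 3
Sum = 3 + 3 + 2 + 0 + 2 + 0 + 3 = 13

13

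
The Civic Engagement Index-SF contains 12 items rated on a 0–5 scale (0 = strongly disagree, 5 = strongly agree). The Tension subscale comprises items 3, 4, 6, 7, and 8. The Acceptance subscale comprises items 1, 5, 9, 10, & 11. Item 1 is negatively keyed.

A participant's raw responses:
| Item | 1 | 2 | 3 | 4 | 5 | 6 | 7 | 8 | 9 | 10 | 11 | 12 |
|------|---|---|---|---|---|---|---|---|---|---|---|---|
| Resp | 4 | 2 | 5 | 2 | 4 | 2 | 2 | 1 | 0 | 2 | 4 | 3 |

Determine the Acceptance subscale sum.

11

Acceptance items: 1, 5, 9, 10, 11.
Of these, item 1 is negatively keyed; reverse-coded value = 5 − response.
  item 1: 5 − 4 = 1
  item 5: 4
  item 9: 0
  item 10: 2
  item 11: 4
Sum = 1 + 4 + 0 + 2 + 4 = 11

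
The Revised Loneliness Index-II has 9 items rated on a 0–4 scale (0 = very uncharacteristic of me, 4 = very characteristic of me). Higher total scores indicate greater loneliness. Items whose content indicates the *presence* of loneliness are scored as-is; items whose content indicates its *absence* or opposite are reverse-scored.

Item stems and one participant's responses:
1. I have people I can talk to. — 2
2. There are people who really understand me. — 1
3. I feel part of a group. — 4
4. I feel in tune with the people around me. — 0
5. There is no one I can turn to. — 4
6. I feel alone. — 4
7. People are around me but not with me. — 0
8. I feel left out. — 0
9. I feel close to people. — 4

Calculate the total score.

17

Items 1, 2, 3, 4, 9 describe the absence/opposite of loneliness → reverse-score.
on a 0–4 scale, reversed = 4 − raw.
  item 1: 4 − 2 = 2
  item 2: 4 − 1 = 3
  item 3: 4 − 4 = 0
  item 4: 4 − 0 = 4
  item 5: 4
  item 6: 4
  item 7: 0
  item 8: 0
  item 9: 4 − 4 = 0
Total = 2 + 3 + 0 + 4 + 4 + 4 + 0 + 0 + 0 = 17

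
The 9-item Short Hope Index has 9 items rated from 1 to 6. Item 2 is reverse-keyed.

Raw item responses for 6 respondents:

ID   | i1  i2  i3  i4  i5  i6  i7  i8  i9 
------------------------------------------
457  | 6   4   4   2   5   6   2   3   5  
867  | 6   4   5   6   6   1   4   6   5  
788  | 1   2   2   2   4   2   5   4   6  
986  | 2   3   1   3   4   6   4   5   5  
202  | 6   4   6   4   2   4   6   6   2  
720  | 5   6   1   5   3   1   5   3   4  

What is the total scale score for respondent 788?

31

Respondent 788 raw: 1, 2, 2, 2, 4, 2, 5, 4, 6.
Reverse-coded (reversed = (1+6) − raw = 7 − raw):
  item 1: 1
  item 2: 7 − 2 = 5
  item 3: 2
  item 4: 2
  item 5: 4
  item 6: 2
  item 7: 5
  item 8: 4
  item 9: 6
Sum = 1 + 5 + 2 + 2 + 4 + 2 + 5 + 4 + 6 = 31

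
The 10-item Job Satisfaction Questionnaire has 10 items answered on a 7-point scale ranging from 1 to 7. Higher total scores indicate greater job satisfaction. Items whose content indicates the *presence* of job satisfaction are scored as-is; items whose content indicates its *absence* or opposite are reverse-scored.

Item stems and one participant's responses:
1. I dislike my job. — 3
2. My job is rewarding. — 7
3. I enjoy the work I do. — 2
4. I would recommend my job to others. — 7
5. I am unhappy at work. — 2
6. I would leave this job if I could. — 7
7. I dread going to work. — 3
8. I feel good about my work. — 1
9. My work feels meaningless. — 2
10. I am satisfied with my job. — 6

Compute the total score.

Items 1, 5, 6, 7, 9 describe the absence/opposite of job satisfaction → reverse-score.
reversed = (1+7) − raw = 8 − raw.
  item 1: 8 − 3 = 5
  item 2: 7
  item 3: 2
  item 4: 7
  item 5: 8 − 2 = 6
  item 6: 8 − 7 = 1
  item 7: 8 − 3 = 5
  item 8: 1
  item 9: 8 − 2 = 6
  item 10: 6
Total = 5 + 7 + 2 + 7 + 6 + 1 + 5 + 1 + 6 + 6 = 46

46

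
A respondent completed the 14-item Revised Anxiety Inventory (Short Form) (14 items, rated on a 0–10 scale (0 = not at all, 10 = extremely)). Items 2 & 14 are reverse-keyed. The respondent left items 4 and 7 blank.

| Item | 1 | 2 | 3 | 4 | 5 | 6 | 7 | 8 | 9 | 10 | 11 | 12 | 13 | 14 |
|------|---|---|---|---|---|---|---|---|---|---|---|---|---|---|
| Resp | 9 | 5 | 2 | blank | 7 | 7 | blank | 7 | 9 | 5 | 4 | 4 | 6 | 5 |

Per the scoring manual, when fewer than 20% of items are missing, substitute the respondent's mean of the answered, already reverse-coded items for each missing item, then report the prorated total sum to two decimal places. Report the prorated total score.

Reverse-coded (reverse-coded value = 10 − response):
  item 2: 10 − 5 = 5
  item 14: 10 − 5 = 5
Completed scored items (12 of 14): 9, 5, 2, 7, 7, 7, 9, 5, 4, 4, 6, 5; sum = 70.
Person mean = 70 / 12 ≈ 5.8333
Prorated total = (70 / 12) × 14 = 81.67 (to 2 dp)

81.67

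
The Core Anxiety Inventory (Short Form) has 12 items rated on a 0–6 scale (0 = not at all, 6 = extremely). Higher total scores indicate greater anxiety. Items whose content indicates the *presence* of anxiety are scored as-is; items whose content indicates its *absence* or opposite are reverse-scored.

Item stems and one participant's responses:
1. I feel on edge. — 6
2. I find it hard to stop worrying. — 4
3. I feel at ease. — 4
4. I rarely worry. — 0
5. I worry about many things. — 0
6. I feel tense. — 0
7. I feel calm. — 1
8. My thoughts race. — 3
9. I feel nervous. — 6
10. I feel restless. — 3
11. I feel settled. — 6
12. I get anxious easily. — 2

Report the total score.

37

Items 3, 4, 7, 11 describe the absence/opposite of anxiety → reverse-score.
on a 0–6 scale, reversed = 6 − raw.
  item 1: 6
  item 2: 4
  item 3: 6 − 4 = 2
  item 4: 6 − 0 = 6
  item 5: 0
  item 6: 0
  item 7: 6 − 1 = 5
  item 8: 3
  item 9: 6
  item 10: 3
  item 11: 6 − 6 = 0
  item 12: 2
Total = 6 + 4 + 2 + 6 + 0 + 0 + 5 + 3 + 6 + 3 + 0 + 2 = 37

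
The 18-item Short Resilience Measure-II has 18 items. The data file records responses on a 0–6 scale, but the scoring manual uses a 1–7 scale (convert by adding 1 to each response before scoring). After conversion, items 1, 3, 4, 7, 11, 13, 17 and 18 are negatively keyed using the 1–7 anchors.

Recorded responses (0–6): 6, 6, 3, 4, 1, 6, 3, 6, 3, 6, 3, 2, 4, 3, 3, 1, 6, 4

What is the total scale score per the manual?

Convert to 1–7: 7, 7, 4, 5, 2, 7, 4, 7, 4, 7, 4, 3, 5, 4, 4, 2, 7, 5
Reverse-coded (on a 1–7 scale, reversed = 8 − raw):
  item 1: 8 − 7 = 1
  item 3: 8 − 4 = 4
  item 4: 8 − 5 = 3
  item 7: 8 − 4 = 4
  item 11: 8 − 4 = 4
  item 13: 8 − 5 = 3
  item 17: 8 − 7 = 1
  item 18: 8 − 5 = 3
Scored: 1, 7, 4, 3, 2, 7, 4, 7, 4, 7, 4, 3, 3, 4, 4, 2, 1, 3
Total = 70

70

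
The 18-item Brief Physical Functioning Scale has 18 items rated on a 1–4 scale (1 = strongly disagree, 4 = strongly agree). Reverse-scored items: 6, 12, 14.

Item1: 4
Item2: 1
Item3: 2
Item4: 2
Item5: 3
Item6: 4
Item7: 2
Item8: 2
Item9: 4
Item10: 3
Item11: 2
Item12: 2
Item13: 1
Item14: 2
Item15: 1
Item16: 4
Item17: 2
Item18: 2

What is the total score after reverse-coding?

42

Reversing items 6, 12, & 14 with 5 − raw:
Total = 4 + 1 + 2 + 2 + 3 + (5−4) + 2 + 2 + 4 + 3 + 2 + (5−2) + 1 + (5−2) + 1 + 4 + 2 + 2
      = 4 + 1 + 2 + 2 + 3 + 1 + 2 + 2 + 4 + 3 + 2 + 3 + 1 + 3 + 1 + 4 + 2 + 2 = 42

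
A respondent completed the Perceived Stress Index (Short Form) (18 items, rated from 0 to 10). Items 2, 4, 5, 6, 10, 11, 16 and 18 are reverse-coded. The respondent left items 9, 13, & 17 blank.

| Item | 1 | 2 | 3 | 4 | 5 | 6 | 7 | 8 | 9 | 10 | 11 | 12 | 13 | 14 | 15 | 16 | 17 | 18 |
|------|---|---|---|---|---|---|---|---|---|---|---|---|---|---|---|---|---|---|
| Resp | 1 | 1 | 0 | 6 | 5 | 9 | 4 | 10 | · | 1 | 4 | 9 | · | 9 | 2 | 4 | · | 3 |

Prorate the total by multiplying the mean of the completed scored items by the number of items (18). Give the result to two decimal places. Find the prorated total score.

Reverse-coded (reversed = (0+10) − raw = 10 − raw):
  item 2: 10 − 1 = 9
  item 4: 10 − 6 = 4
  item 5: 10 − 5 = 5
  item 6: 10 − 9 = 1
  item 10: 10 − 1 = 9
  item 11: 10 − 4 = 6
  item 16: 10 − 4 = 6
  item 18: 10 − 3 = 7
Completed scored items (15 of 18): 1, 9, 0, 4, 5, 1, 4, 10, 9, 6, 9, 9, 2, 6, 7; sum = 82.
Person mean = 82 / 15 ≈ 5.4667
Prorated total = (82 / 15) × 18 = 98.40 (to 2 dp)

98.40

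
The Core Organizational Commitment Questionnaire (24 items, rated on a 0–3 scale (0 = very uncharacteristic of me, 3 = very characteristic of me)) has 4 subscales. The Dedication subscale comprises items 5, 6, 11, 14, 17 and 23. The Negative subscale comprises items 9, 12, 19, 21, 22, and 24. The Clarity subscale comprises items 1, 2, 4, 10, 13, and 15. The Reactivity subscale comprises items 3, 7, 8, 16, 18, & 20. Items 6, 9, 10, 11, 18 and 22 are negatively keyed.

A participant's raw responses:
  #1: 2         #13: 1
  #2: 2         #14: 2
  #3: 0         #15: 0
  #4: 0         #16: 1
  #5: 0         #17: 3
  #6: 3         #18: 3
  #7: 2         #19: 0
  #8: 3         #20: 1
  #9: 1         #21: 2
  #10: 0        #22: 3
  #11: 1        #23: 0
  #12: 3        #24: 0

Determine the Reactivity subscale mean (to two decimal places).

1.17

Reactivity items: 3, 7, 8, 16, 18, 20.
Of these, item 18 is negatively keyed; on a 0–3 scale, reversed = 3 − raw.
  item 3: 0
  item 7: 2
  item 8: 3
  item 16: 1
  item 18: 3 − 3 = 0
  item 20: 1
Sum = 0 + 2 + 3 + 1 + 0 + 1 = 7
Mean = 7 / 6 = 1.17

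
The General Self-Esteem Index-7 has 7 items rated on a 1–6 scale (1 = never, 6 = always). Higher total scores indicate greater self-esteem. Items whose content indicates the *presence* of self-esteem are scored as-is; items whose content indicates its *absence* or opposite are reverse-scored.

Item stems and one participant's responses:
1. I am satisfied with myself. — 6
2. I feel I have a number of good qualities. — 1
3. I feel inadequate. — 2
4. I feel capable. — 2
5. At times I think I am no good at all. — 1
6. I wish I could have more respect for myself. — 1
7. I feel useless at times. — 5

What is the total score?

28

Items 3, 5, 6, 7 describe the absence/opposite of self-esteem → reverse-score.
on a 1–6 scale, reversed = 7 − raw.
  item 1: 6
  item 2: 1
  item 3: 7 − 2 = 5
  item 4: 2
  item 5: 7 − 1 = 6
  item 6: 7 − 1 = 6
  item 7: 7 − 5 = 2
Total = 6 + 1 + 5 + 2 + 6 + 6 + 2 = 28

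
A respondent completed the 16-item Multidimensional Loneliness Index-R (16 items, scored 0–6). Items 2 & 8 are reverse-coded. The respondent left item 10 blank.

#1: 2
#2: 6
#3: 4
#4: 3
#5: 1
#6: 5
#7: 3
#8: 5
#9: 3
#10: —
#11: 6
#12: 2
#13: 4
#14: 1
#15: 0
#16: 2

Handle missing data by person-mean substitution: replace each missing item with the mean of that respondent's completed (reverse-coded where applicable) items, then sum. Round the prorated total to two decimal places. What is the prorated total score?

Reverse-coded (on a 0–6 scale, reversed = 6 − raw):
  item 2: 6 − 6 = 0
  item 8: 6 − 5 = 1
Completed scored items (15 of 16): 2, 0, 4, 3, 1, 5, 3, 1, 3, 6, 2, 4, 1, 0, 2; sum = 37.
Person mean = 37 / 15 ≈ 2.4667
Prorated total = (37 / 15) × 16 = 39.47 (to 2 dp)

39.47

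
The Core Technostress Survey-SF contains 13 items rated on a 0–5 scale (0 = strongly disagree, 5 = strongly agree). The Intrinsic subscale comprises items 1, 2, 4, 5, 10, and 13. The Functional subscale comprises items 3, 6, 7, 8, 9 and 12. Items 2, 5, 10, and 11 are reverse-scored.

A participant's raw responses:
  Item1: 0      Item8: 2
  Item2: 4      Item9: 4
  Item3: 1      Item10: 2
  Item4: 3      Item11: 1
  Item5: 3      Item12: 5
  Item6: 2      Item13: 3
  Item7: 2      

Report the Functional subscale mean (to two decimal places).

2.67

Functional items: 3, 6, 7, 8, 9, 12.
  item 3: 1
  item 6: 2
  item 7: 2
  item 8: 2
  item 9: 4
  item 12: 5
Sum = 1 + 2 + 2 + 2 + 4 + 5 = 16
Mean = 16 / 6 = 2.67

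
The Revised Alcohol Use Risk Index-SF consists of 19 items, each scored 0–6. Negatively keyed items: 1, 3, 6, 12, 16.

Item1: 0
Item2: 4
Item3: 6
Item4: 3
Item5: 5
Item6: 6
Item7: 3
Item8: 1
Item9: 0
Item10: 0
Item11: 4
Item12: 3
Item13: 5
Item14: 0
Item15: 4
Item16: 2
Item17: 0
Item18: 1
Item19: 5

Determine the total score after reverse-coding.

Negatively keyed items use 6 − raw:
  item 1: 6 − 0 = 6
  item 3: 6 − 6 = 0
  item 6: 6 − 6 = 0
  item 12: 6 − 3 = 3
  item 16: 6 − 2 = 4
Scored items: 6, 4, 0, 3, 5, 0, 3, 1, 0, 0, 4, 3, 5, 0, 4, 4, 0, 1, 5
Total = 6 + 4 + 0 + 3 + 5 + 0 + 3 + 1 + 0 + 0 + 4 + 3 + 5 + 0 + 4 + 4 + 0 + 1 + 5 = 48

48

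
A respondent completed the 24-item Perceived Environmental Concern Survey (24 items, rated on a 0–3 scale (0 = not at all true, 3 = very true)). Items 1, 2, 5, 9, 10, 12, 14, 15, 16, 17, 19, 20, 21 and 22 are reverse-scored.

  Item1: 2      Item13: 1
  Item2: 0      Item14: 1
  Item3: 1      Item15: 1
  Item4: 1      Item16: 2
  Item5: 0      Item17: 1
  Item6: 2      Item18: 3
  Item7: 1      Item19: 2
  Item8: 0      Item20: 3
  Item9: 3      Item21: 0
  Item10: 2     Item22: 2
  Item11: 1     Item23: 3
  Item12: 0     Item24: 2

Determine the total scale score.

Reverse-coded items (reversed = (0+3) − raw = 3 − raw):
  item 1: 3 − 2 = 1
  item 2: 3 − 0 = 3
  item 5: 3 − 0 = 3
  item 9: 3 − 3 = 0
  item 10: 3 − 2 = 1
  item 12: 3 − 0 = 3
  item 14: 3 − 1 = 2
  item 15: 3 − 1 = 2
  item 16: 3 − 2 = 1
  item 17: 3 − 1 = 2
  item 19: 3 − 2 = 1
  item 20: 3 − 3 = 0
  item 21: 3 − 0 = 3
  item 22: 3 − 2 = 1
Scored items: 1, 3, 1, 1, 3, 2, 1, 0, 0, 1, 1, 3, 1, 2, 2, 1, 2, 3, 1, 0, 3, 1, 3, 2
Total = 1 + 3 + 1 + 1 + 3 + 2 + 1 + 0 + 0 + 1 + 1 + 3 + 1 + 2 + 2 + 1 + 2 + 3 + 1 + 0 + 3 + 1 + 3 + 2 = 38

38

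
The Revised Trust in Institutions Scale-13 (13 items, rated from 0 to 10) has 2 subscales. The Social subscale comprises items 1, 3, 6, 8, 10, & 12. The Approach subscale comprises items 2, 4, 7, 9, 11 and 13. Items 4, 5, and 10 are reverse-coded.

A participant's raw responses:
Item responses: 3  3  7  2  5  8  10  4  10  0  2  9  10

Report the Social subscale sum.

41

Social items: 1, 3, 6, 8, 10, 12.
Of these, item 10 is reverse-coded; reversed = (0+10) − raw = 10 − raw.
  item 1: 3
  item 3: 7
  item 6: 8
  item 8: 4
  item 10: 10 − 0 = 10
  item 12: 9
Sum = 3 + 7 + 8 + 4 + 10 + 9 = 41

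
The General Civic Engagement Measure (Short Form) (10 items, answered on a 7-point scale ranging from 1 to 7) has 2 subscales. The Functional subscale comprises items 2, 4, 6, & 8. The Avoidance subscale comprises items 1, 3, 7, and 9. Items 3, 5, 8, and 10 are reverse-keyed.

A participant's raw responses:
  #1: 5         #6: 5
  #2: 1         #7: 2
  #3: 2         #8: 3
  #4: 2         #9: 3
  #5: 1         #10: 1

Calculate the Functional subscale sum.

13

Functional items: 2, 4, 6, 8.
Of these, item 8 is reverse-keyed; reversed = (1+7) − raw = 8 − raw.
  item 2: 1
  item 4: 2
  item 6: 5
  item 8: 8 − 3 = 5
Sum = 1 + 2 + 5 + 5 = 13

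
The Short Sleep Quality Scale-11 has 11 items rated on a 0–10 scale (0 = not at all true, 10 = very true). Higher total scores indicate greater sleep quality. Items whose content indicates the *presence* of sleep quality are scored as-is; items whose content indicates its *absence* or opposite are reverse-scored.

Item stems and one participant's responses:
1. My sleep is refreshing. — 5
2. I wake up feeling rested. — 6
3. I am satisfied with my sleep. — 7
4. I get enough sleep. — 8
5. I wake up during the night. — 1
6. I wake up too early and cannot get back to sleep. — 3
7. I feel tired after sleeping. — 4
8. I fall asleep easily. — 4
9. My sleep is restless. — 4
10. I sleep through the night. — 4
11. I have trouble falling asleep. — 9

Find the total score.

Items 5, 6, 7, 9, 11 describe the absence/opposite of sleep quality → reverse-score.
reversed = (0+10) − raw = 10 − raw.
  item 1: 5
  item 2: 6
  item 3: 7
  item 4: 8
  item 5: 10 − 1 = 9
  item 6: 10 − 3 = 7
  item 7: 10 − 4 = 6
  item 8: 4
  item 9: 10 − 4 = 6
  item 10: 4
  item 11: 10 − 9 = 1
Total = 5 + 6 + 7 + 8 + 9 + 7 + 6 + 4 + 6 + 4 + 1 = 63

63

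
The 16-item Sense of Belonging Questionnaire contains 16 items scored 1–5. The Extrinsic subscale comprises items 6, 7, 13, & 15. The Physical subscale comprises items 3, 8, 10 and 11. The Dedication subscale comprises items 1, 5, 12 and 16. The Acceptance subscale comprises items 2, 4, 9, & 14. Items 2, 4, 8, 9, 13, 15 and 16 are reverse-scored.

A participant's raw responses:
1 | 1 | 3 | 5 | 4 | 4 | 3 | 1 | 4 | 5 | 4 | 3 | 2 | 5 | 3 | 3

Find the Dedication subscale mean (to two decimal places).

2.75

Dedication items: 1, 5, 12, 16.
Of these, item 16 is reverse-scored; reverse-coded value = 6 − response.
  item 1: 1
  item 5: 4
  item 12: 3
  item 16: 6 − 3 = 3
Sum = 1 + 4 + 3 + 3 = 11
Mean = 11 / 4 = 2.75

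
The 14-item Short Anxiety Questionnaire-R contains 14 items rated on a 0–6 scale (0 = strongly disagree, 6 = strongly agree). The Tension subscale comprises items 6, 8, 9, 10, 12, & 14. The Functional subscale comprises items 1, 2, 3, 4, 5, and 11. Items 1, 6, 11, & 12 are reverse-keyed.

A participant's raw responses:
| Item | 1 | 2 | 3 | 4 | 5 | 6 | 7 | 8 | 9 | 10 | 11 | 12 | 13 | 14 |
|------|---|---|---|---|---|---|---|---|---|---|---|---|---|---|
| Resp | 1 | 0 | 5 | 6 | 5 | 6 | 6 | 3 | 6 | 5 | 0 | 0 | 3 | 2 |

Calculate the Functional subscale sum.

Functional items: 1, 2, 3, 4, 5, 11.
Of these, items 1 and 11 are reverse-keyed; reversed = (0+6) − raw = 6 − raw.
  item 1: 6 − 1 = 5
  item 2: 0
  item 3: 5
  item 4: 6
  item 5: 5
  item 11: 6 − 0 = 6
Sum = 5 + 0 + 5 + 6 + 5 + 6 = 27

27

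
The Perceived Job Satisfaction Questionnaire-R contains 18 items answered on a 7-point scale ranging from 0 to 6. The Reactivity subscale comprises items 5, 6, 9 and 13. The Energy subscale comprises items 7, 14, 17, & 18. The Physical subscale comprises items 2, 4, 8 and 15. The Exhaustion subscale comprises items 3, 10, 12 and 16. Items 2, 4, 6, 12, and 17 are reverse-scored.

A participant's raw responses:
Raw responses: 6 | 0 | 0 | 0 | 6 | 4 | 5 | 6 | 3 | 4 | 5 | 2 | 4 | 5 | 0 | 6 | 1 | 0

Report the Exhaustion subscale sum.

Exhaustion items: 3, 10, 12, 16.
Of these, item 12 is reverse-scored; on a 0–6 scale, reversed = 6 − raw.
  item 3: 0
  item 10: 4
  item 12: 6 − 2 = 4
  item 16: 6
Sum = 0 + 4 + 4 + 6 = 14

14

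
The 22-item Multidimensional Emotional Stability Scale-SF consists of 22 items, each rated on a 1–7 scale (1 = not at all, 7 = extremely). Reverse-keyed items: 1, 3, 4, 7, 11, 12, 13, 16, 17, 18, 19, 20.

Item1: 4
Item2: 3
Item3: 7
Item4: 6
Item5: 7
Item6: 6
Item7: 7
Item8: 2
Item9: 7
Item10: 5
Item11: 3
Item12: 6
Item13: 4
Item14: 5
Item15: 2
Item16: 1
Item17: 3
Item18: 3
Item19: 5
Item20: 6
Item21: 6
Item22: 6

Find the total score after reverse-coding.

90

Apply reverse scoring (on a 1–7 scale, reversed = 8 − raw):
  item 1: 8 − 4 = 4
  item 3: 8 − 7 = 1
  item 4: 8 − 6 = 2
  item 7: 8 − 7 = 1
  item 11: 8 − 3 = 5
  item 12: 8 − 6 = 2
  item 13: 8 − 4 = 4
  item 16: 8 − 1 = 7
  item 17: 8 − 3 = 5
  item 18: 8 − 3 = 5
  item 19: 8 − 5 = 3
  item 20: 8 − 6 = 2
Scored responses: 4, 3, 1, 2, 7, 6, 1, 2, 7, 5, 5, 2, 4, 5, 2, 7, 5, 5, 3, 2, 6, 6
Total = 4 + 3 + 1 + 2 + 7 + 6 + 1 + 2 + 7 + 5 + 5 + 2 + 4 + 5 + 2 + 7 + 5 + 5 + 3 + 2 + 6 + 6 = 90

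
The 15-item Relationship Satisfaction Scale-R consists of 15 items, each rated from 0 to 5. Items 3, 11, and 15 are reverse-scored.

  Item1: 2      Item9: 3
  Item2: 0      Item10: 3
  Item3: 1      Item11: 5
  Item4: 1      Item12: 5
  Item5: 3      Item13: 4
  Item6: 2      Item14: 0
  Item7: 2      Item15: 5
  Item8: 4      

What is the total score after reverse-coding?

33

Raw sum = 40. Reverse-scored items: 3, 11, 15; their raw sum = 11.
Each reversal replaces raw with 5 − raw, changing the total by 5 − 2·raw per item.
Total = 40 + 3·5 − 2·11 = 40 + 15 − 22 = 33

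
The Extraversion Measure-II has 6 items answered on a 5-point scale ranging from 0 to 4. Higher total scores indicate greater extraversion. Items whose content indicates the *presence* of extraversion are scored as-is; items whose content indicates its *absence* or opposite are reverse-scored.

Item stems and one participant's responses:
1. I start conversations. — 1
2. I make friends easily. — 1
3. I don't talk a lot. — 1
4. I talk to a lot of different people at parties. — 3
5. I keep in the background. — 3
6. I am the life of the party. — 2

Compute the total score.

Items 3, 5 describe the absence/opposite of extraversion → reverse-score.
reverse-coded value = 4 − response.
  item 1: 1
  item 2: 1
  item 3: 4 − 1 = 3
  item 4: 3
  item 5: 4 − 3 = 1
  item 6: 2
Total = 1 + 1 + 3 + 3 + 1 + 2 = 11

11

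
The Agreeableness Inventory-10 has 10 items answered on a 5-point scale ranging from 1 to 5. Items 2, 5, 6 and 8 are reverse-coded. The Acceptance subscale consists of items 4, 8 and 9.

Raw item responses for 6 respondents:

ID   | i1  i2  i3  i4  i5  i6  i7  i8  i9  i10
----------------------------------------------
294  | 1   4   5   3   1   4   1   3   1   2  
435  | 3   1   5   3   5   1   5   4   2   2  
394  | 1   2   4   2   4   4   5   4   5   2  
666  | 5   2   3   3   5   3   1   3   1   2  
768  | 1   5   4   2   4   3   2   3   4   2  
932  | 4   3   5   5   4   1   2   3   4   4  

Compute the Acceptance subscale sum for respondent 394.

9

Respondent 394 raw: 1, 2, 4, 2, 4, 4, 5, 4, 5, 2.
Acceptance items: 4, 8, 9.
Reverse-coded (reversed = (1+5) − raw = 6 − raw):
  item 4: 2
  item 8: 6 − 4 = 2
  item 9: 5
Sum = 2 + 2 + 5 = 9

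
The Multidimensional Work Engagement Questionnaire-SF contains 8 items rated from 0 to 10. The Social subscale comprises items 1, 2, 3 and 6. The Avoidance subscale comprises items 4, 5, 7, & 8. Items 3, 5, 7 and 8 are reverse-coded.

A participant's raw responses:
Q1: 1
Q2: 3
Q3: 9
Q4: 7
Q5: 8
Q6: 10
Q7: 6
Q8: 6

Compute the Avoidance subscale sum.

17

Avoidance items: 4, 5, 7, 8.
Of these, items 5, 7, and 8 are reverse-coded; on a 0–10 scale, reversed = 10 − raw.
  item 4: 7
  item 5: 10 − 8 = 2
  item 7: 10 − 6 = 4
  item 8: 10 − 6 = 4
Sum = 7 + 2 + 4 + 4 = 17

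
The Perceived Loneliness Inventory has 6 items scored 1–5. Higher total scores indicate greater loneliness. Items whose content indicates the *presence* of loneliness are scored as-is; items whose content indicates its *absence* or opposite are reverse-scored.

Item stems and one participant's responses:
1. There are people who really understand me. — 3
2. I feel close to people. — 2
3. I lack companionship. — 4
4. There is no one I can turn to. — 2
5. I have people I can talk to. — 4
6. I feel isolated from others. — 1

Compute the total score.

16

Items 1, 2, 5 describe the absence/opposite of loneliness → reverse-score.
on a 1–5 scale, reversed = 6 − raw.
  item 1: 6 − 3 = 3
  item 2: 6 − 2 = 4
  item 3: 4
  item 4: 2
  item 5: 6 − 4 = 2
  item 6: 1
Total = 3 + 4 + 4 + 2 + 2 + 1 = 16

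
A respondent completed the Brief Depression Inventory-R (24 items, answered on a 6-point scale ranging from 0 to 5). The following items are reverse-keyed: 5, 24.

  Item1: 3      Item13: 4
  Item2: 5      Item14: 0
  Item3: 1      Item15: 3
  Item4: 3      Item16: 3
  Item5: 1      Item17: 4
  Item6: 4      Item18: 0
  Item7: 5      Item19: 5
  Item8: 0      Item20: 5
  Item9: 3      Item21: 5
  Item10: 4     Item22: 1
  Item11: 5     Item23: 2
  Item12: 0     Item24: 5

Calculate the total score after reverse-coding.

Apply reverse scoring (reversed = (0+5) − raw = 5 − raw):
  item 5: 5 − 1 = 4
  item 24: 5 − 5 = 0
Scored responses: 3, 5, 1, 3, 4, 4, 5, 0, 3, 4, 5, 0, 4, 0, 3, 3, 4, 0, 5, 5, 5, 1, 2, 0
Total = 3 + 5 + 1 + 3 + 4 + 4 + 5 + 0 + 3 + 4 + 5 + 0 + 4 + 0 + 3 + 3 + 4 + 0 + 5 + 5 + 5 + 1 + 2 + 0 = 69

69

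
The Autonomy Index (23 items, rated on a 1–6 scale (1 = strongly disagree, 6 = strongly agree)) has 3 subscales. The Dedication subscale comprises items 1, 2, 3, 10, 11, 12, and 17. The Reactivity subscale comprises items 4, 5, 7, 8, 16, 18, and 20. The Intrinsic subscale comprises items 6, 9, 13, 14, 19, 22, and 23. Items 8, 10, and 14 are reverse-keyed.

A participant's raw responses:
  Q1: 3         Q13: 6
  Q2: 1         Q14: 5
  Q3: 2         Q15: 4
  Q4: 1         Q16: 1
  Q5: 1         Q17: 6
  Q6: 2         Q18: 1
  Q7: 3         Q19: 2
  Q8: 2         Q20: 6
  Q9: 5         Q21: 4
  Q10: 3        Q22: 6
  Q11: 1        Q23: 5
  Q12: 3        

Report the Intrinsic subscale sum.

28

Intrinsic items: 6, 9, 13, 14, 19, 22, 23.
Of these, item 14 is reverse-keyed; reversed = (1+6) − raw = 7 − raw.
  item 6: 2
  item 9: 5
  item 13: 6
  item 14: 7 − 5 = 2
  item 19: 2
  item 22: 6
  item 23: 5
Sum = 2 + 5 + 6 + 2 + 2 + 6 + 5 = 28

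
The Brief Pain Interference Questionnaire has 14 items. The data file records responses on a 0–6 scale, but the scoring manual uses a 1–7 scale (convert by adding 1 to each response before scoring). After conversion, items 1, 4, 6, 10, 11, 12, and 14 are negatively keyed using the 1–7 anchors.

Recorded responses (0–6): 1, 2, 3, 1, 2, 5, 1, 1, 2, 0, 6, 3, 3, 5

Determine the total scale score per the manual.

49

Convert to 1–7: 2, 3, 4, 2, 3, 6, 2, 2, 3, 1, 7, 4, 4, 6
Reverse-coded (reverse-coded value = 8 − response):
  item 1: 8 − 2 = 6
  item 4: 8 − 2 = 6
  item 6: 8 − 6 = 2
  item 10: 8 − 1 = 7
  item 11: 8 − 7 = 1
  item 12: 8 − 4 = 4
  item 14: 8 − 6 = 2
Scored: 6, 3, 4, 6, 3, 2, 2, 2, 3, 7, 1, 4, 4, 2
Total = 49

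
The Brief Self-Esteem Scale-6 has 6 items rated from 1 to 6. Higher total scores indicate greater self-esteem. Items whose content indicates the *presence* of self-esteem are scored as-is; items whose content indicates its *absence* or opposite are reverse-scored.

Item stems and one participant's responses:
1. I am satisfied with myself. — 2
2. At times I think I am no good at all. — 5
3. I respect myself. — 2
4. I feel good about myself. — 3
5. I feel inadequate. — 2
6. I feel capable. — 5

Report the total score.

19

Items 2, 5 describe the absence/opposite of self-esteem → reverse-score.
on a 1–6 scale, reversed = 7 − raw.
  item 1: 2
  item 2: 7 − 5 = 2
  item 3: 2
  item 4: 3
  item 5: 7 − 2 = 5
  item 6: 5
Total = 2 + 2 + 2 + 3 + 5 + 5 = 19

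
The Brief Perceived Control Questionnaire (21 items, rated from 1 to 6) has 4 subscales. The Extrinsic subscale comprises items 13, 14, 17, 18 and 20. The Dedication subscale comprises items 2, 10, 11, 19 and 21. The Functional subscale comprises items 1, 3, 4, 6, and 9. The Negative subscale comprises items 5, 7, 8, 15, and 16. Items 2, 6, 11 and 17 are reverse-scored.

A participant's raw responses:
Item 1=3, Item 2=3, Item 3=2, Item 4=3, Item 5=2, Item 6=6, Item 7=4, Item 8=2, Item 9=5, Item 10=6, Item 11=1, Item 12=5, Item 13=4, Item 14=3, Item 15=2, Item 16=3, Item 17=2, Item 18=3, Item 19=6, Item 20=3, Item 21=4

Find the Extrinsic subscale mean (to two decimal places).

Extrinsic items: 13, 14, 17, 18, 20.
Of these, item 17 is reverse-scored; reverse-coded value = 7 − response.
  item 13: 4
  item 14: 3
  item 17: 7 − 2 = 5
  item 18: 3
  item 20: 3
Sum = 4 + 3 + 5 + 3 + 3 = 18
Mean = 18 / 5 = 3.60

3.60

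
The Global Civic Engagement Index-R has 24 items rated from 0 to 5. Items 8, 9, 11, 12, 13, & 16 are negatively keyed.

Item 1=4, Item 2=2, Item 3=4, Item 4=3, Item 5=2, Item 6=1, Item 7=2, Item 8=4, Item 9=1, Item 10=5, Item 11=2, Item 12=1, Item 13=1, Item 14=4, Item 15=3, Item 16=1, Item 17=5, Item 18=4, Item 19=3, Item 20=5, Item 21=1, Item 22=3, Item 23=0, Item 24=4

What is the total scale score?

Apply reverse scoring (reversed = (0+5) − raw = 5 − raw):
  item 8: 5 − 4 = 1
  item 9: 5 − 1 = 4
  item 11: 5 − 2 = 3
  item 12: 5 − 1 = 4
  item 13: 5 − 1 = 4
  item 16: 5 − 1 = 4
Scored items: 4, 2, 4, 3, 2, 1, 2, 1, 4, 5, 3, 4, 4, 4, 3, 4, 5, 4, 3, 5, 1, 3, 0, 4
Total = 4 + 2 + 4 + 3 + 2 + 1 + 2 + 1 + 4 + 5 + 3 + 4 + 4 + 4 + 3 + 4 + 5 + 4 + 3 + 5 + 1 + 3 + 0 + 4 = 75

75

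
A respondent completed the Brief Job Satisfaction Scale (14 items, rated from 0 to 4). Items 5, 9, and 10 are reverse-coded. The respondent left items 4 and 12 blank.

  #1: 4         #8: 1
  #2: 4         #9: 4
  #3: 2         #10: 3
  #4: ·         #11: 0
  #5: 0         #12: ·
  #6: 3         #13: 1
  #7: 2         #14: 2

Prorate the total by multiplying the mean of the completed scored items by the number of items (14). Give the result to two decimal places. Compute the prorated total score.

Reverse-coded (reversed = (0+4) − raw = 4 − raw):
  item 5: 4 − 0 = 4
  item 9: 4 − 4 = 0
  item 10: 4 − 3 = 1
Completed scored items (12 of 14): 4, 4, 2, 4, 3, 2, 1, 0, 1, 0, 1, 2; sum = 24.
Person mean = 24 / 12 ≈ 2.0000
Prorated total = (24 / 12) × 14 = 28.00 (to 2 dp)

28.00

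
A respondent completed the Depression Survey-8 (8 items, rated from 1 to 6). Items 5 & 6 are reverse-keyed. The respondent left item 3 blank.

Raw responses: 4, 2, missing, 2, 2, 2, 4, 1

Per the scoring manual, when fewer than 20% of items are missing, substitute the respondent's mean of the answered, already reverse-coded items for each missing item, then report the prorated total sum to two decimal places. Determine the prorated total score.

Reverse-coded (on a 1–6 scale, reversed = 7 − raw):
  item 5: 7 − 2 = 5
  item 6: 7 − 2 = 5
Completed scored items (7 of 8): 4, 2, 2, 5, 5, 4, 1; sum = 23.
Person mean = 23 / 7 ≈ 3.2857
Prorated total = (23 / 7) × 8 = 26.29 (to 2 dp)

26.29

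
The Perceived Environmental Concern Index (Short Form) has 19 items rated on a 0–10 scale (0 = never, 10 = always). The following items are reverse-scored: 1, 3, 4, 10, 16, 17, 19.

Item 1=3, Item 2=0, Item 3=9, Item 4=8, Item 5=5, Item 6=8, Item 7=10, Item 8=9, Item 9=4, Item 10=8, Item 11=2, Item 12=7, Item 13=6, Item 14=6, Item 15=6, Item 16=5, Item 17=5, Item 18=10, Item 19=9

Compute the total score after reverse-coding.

96

Reverse-coded items (on a 0–10 scale, reversed = 10 − raw):
  item 1: 10 − 3 = 7
  item 3: 10 − 9 = 1
  item 4: 10 − 8 = 2
  item 10: 10 − 8 = 2
  item 16: 10 − 5 = 5
  item 17: 10 − 5 = 5
  item 19: 10 − 9 = 1
After reverse-coding: 7, 0, 1, 2, 5, 8, 10, 9, 4, 2, 2, 7, 6, 6, 6, 5, 5, 10, 1
Total = 7 + 0 + 1 + 2 + 5 + 8 + 10 + 9 + 4 + 2 + 2 + 7 + 6 + 6 + 6 + 5 + 5 + 10 + 1 = 96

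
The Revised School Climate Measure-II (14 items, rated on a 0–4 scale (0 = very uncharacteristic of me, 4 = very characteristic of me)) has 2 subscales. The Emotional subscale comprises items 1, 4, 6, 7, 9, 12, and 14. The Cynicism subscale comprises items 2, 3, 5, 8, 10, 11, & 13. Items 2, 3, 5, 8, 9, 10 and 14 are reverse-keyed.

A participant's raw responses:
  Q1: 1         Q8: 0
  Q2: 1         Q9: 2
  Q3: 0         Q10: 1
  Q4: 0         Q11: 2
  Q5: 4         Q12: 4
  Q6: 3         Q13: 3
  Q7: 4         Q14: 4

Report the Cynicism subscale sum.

19

Cynicism items: 2, 3, 5, 8, 10, 11, 13.
Of these, items 2, 3, 5, 8, & 10 are reverse-keyed; reverse-coded value = 4 − response.
  item 2: 4 − 1 = 3
  item 3: 4 − 0 = 4
  item 5: 4 − 4 = 0
  item 8: 4 − 0 = 4
  item 10: 4 − 1 = 3
  item 11: 2
  item 13: 3
Sum = 3 + 4 + 0 + 4 + 3 + 2 + 3 = 19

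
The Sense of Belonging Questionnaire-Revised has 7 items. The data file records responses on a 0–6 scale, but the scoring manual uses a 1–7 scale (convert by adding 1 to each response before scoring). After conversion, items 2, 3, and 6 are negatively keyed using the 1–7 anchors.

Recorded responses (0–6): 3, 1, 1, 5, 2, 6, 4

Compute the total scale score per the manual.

Convert to 1–7: 4, 2, 2, 6, 3, 7, 5
Reverse-coded (on a 1–7 scale, reversed = 8 − raw):
  item 2: 8 − 2 = 6
  item 3: 8 − 2 = 6
  item 6: 8 − 7 = 1
Scored: 4, 6, 6, 6, 3, 1, 5
Total = 31

31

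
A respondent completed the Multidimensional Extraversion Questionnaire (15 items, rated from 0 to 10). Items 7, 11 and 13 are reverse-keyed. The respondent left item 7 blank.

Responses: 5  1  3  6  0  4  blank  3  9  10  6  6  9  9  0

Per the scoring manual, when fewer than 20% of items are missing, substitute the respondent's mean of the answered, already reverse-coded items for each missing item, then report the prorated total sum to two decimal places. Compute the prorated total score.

Reverse-coded (reversed = (0+10) − raw = 10 − raw):
  item 11: 10 − 6 = 4
  item 13: 10 − 9 = 1
Completed scored items (14 of 15): 5, 1, 3, 6, 0, 4, 3, 9, 10, 4, 6, 1, 9, 0; sum = 61.
Person mean = 61 / 14 ≈ 4.3571
Prorated total = (61 / 14) × 15 = 65.36 (to 2 dp)

65.36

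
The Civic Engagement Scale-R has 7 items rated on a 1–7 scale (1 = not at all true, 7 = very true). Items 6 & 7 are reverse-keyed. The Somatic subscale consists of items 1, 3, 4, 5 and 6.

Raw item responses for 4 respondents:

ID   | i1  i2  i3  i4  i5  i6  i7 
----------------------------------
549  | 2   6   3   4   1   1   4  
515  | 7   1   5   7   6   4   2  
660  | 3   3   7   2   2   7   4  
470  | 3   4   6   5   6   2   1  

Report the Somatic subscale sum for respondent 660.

Respondent 660 raw: 3, 3, 7, 2, 2, 7, 4.
Somatic items: 1, 3, 4, 5, 6.
Reverse-coded (reverse-coded value = 8 − response):
  item 1: 3
  item 3: 7
  item 4: 2
  item 5: 2
  item 6: 8 − 7 = 1
Sum = 3 + 7 + 2 + 2 + 1 = 15

15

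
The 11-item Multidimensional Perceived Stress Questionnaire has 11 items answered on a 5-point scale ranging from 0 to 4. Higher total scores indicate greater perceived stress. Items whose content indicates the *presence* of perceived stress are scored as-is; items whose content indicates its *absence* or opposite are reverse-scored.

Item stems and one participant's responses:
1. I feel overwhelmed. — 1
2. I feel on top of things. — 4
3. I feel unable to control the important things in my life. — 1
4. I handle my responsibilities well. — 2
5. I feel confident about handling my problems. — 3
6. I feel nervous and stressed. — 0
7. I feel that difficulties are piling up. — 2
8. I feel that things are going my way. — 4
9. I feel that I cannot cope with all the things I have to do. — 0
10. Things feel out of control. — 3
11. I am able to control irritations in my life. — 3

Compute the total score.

11

Items 2, 4, 5, 8, 11 describe the absence/opposite of perceived stress → reverse-score.
reverse-coded value = 4 − response.
  item 1: 1
  item 2: 4 − 4 = 0
  item 3: 1
  item 4: 4 − 2 = 2
  item 5: 4 − 3 = 1
  item 6: 0
  item 7: 2
  item 8: 4 − 4 = 0
  item 9: 0
  item 10: 3
  item 11: 4 − 3 = 1
Total = 1 + 0 + 1 + 2 + 1 + 0 + 2 + 0 + 0 + 3 + 1 = 11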